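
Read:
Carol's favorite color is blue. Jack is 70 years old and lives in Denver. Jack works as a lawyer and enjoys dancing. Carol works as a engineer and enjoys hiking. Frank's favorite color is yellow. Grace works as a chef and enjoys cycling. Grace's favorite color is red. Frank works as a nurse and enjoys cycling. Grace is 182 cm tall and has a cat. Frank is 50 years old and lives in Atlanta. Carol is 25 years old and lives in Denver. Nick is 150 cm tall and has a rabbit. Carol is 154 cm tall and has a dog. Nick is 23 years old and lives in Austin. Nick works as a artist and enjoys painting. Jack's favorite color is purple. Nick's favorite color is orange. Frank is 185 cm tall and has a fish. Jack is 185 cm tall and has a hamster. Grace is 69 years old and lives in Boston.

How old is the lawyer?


The lawyer is Jack, age 70

70


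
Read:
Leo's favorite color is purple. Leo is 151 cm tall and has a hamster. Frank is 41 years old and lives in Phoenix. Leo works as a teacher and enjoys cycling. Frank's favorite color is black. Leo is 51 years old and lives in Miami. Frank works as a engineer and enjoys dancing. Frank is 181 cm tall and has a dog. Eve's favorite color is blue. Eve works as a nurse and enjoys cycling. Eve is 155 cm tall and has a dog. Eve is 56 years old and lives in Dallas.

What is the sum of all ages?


56+41+51 = 148

148


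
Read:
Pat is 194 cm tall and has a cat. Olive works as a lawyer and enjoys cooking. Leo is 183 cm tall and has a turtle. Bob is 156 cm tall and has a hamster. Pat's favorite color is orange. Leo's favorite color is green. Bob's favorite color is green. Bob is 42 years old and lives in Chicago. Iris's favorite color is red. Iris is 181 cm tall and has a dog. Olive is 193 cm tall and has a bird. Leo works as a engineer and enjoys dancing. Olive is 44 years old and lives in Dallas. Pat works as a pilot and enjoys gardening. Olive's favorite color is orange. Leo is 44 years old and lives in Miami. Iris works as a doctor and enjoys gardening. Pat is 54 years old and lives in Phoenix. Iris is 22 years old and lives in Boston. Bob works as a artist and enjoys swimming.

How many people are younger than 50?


Filter: 4

4


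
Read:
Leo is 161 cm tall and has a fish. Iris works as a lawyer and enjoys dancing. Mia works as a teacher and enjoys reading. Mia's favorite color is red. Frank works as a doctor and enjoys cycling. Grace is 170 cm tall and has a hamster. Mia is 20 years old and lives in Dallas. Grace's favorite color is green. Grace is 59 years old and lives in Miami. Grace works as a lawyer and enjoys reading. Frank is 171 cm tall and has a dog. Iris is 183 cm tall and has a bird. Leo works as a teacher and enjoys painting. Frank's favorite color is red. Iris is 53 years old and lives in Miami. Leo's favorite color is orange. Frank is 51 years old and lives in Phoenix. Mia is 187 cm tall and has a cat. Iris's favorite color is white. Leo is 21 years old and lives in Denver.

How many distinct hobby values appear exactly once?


Unique hobby values: 3

3


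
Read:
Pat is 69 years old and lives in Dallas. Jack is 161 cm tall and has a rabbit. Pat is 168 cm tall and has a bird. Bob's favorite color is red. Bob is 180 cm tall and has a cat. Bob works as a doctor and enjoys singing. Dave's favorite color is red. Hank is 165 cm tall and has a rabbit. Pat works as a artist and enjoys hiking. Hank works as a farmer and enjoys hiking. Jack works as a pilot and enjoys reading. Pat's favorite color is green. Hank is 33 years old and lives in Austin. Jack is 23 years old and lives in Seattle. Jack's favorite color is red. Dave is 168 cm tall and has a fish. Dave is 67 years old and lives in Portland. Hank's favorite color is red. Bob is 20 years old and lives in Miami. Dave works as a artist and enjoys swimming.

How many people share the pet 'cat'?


Count: 1

1


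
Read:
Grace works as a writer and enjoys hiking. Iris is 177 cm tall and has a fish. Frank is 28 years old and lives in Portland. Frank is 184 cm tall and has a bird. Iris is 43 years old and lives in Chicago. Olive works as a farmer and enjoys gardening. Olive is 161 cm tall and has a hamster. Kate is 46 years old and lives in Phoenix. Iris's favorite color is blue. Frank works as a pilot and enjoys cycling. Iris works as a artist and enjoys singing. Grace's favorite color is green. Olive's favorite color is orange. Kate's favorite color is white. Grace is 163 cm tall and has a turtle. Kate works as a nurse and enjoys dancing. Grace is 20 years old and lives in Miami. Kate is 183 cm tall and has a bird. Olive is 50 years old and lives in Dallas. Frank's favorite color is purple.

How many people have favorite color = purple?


Count: 1

1


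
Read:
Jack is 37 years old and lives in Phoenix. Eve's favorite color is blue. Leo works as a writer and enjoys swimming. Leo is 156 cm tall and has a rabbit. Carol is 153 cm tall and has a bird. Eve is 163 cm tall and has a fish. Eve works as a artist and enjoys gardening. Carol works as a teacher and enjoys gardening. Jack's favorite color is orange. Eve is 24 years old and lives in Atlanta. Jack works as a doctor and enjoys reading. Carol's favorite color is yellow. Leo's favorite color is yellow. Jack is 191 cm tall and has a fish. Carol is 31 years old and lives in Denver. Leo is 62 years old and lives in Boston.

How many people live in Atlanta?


Count in Atlanta: 1

1


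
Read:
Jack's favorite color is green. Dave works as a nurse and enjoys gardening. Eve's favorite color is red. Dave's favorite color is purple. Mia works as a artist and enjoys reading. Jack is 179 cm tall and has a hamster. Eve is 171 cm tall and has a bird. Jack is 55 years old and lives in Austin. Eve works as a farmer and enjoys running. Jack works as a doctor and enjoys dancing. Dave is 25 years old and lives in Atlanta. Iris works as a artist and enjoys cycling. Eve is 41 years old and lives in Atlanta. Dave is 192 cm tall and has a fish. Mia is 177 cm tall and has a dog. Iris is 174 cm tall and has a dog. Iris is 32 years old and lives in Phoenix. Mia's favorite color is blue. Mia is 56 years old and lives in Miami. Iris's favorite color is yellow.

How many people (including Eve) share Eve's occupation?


Eve is a farmer. Count = 1

1


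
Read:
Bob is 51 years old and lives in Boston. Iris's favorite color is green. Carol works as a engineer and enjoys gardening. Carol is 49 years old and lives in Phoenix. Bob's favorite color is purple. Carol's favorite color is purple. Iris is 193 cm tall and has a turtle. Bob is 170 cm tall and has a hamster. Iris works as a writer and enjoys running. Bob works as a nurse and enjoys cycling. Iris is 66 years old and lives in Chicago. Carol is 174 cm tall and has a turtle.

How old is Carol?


Carol is 49 years old

49


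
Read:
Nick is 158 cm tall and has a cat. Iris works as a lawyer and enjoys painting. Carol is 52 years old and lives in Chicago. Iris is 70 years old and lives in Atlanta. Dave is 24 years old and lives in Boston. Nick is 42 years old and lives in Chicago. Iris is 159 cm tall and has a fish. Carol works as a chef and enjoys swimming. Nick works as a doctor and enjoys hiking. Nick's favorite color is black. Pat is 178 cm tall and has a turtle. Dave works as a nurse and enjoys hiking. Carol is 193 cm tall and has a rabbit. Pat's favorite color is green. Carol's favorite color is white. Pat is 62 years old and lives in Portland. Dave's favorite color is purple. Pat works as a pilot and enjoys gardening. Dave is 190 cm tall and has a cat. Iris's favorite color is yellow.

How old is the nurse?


The nurse is Dave, age 24

24


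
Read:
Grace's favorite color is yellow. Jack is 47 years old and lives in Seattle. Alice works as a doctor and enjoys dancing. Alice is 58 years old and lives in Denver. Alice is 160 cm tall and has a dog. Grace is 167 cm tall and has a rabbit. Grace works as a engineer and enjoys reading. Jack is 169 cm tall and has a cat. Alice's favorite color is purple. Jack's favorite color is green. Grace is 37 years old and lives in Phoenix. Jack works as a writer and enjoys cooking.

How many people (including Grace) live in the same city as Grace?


Grace lives in Phoenix. Count = 1

1


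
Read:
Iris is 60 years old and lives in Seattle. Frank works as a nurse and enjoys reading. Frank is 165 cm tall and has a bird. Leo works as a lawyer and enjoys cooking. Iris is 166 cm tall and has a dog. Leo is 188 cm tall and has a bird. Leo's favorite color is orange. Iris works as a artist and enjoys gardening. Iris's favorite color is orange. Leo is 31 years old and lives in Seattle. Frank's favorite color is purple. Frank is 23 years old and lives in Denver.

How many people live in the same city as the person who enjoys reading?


Person with hobby reading is Frank, city Denver. Count = 1

1


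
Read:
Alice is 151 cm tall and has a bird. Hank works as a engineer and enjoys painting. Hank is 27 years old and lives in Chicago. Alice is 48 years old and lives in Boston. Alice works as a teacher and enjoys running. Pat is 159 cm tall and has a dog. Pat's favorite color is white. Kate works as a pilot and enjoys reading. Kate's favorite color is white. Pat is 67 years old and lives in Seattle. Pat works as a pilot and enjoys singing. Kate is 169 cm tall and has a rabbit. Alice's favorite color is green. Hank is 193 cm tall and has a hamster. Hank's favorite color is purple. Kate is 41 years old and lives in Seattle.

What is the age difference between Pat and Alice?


|67 - 48| = 19

19


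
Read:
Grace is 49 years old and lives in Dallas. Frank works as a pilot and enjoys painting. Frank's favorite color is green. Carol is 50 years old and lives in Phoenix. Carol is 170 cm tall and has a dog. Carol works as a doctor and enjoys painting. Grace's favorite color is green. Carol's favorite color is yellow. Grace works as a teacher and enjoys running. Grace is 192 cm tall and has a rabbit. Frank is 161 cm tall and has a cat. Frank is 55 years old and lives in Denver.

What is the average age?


Sum=154, n=3, avg=51.33

51.33


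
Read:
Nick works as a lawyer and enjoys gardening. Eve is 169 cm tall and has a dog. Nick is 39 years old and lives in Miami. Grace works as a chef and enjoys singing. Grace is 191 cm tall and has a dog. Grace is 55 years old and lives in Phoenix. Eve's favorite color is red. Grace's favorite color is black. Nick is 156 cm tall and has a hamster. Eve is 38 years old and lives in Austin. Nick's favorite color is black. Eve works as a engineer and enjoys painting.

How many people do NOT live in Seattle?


Not in Seattle: 3

3


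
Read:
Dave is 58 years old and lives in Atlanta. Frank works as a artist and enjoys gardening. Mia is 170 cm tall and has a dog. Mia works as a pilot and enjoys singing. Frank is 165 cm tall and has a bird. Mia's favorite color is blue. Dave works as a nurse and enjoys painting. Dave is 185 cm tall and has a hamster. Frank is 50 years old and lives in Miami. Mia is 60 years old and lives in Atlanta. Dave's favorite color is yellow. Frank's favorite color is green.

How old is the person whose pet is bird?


Person with pet=bird is Frank, age 50

50


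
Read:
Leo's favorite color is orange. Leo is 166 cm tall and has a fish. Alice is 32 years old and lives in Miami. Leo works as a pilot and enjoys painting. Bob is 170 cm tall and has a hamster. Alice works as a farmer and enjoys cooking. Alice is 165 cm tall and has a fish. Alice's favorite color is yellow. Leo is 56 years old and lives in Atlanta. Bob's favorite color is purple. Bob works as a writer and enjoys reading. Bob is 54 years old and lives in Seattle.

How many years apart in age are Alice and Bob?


32 vs 54, diff = 22

22


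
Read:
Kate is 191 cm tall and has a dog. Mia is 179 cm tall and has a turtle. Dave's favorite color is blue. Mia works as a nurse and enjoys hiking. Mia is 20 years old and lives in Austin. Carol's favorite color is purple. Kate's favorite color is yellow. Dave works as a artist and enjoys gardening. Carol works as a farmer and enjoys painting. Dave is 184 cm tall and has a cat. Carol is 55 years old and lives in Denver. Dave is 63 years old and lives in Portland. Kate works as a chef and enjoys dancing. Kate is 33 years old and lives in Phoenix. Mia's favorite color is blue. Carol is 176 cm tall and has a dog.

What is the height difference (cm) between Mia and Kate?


|179 - 191| = 12

12


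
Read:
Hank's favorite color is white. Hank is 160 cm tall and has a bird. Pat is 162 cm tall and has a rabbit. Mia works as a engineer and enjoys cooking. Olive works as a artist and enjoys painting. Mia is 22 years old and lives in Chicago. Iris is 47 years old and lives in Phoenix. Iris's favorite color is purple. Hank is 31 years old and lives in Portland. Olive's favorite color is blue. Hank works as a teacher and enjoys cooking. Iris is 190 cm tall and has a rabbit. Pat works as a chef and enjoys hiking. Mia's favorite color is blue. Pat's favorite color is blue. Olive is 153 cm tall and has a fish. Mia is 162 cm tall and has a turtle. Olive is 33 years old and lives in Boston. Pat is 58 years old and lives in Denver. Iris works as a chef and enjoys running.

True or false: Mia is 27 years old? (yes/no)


Mia is actually 22. no

no


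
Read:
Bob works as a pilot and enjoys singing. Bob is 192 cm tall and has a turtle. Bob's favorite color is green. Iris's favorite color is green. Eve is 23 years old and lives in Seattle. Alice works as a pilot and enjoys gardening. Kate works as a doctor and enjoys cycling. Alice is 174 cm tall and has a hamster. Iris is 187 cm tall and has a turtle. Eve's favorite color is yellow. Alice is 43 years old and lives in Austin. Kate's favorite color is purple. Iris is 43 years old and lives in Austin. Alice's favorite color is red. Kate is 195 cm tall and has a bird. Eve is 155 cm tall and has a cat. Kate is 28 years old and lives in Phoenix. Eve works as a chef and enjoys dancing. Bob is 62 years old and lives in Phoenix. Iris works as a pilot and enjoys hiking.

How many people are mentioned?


People: Eve, Bob, Iris, Kate, Alice. Count = 5

5


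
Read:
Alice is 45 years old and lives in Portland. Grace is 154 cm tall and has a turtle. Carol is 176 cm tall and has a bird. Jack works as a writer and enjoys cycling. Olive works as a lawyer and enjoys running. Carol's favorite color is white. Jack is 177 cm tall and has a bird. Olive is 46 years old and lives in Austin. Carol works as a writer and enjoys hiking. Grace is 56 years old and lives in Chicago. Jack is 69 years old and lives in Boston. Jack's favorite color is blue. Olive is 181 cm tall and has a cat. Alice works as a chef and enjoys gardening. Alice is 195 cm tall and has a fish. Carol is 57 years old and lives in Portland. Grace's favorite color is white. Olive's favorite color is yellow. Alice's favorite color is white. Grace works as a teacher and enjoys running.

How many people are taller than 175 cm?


Taller than 175: 4

4


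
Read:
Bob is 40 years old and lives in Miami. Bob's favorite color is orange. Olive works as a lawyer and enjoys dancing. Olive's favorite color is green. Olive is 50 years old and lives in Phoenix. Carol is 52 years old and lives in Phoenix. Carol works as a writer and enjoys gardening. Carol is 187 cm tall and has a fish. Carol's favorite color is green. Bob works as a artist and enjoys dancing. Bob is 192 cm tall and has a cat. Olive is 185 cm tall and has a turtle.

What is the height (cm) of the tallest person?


Tallest: Bob at 192 cm

192


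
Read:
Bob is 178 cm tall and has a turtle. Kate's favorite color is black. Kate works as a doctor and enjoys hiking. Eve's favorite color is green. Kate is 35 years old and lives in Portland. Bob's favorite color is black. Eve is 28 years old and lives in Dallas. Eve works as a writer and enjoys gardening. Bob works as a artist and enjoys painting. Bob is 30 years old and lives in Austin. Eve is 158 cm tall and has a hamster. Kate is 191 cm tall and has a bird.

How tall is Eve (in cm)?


Eve is 158 cm tall

158


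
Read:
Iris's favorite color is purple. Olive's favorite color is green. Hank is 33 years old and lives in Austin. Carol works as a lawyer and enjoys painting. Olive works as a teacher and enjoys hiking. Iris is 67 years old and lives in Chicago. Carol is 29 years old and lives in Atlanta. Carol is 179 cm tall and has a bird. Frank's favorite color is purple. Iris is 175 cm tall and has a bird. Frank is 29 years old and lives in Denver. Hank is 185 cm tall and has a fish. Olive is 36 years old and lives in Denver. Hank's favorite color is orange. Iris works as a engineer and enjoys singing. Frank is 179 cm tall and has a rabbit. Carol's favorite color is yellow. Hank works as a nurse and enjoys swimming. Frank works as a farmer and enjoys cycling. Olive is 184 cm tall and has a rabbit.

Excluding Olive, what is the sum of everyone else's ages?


Sum (excluding Olive): 158

158


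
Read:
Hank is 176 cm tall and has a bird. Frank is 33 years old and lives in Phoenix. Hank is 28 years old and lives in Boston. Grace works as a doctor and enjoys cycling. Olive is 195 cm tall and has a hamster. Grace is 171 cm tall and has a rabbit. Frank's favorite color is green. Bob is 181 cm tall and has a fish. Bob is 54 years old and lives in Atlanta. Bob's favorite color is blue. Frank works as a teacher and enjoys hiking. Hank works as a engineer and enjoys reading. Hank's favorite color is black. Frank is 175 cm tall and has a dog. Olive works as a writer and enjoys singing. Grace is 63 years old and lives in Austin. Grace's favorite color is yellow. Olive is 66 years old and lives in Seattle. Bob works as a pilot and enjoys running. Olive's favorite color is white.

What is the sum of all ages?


28+54+33+66+63 = 244

244


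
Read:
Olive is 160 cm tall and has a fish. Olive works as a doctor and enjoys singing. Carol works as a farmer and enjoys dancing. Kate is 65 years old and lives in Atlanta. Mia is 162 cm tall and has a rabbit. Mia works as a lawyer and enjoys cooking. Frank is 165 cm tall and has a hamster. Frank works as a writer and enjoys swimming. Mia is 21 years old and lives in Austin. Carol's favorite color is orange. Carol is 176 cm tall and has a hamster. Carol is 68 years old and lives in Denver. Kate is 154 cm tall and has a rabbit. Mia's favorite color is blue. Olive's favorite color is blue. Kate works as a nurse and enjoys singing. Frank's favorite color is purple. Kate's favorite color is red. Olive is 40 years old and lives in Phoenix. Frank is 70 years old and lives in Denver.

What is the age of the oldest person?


Oldest: Frank at 70

70


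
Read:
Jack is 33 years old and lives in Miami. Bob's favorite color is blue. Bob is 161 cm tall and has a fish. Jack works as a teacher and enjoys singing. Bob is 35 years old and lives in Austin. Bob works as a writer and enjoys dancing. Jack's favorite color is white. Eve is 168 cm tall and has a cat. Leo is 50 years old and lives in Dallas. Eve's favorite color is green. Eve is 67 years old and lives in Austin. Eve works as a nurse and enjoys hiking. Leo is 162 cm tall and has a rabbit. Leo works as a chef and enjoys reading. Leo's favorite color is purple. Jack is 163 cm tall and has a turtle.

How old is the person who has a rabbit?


Person with rabbit is Leo, age 50

50


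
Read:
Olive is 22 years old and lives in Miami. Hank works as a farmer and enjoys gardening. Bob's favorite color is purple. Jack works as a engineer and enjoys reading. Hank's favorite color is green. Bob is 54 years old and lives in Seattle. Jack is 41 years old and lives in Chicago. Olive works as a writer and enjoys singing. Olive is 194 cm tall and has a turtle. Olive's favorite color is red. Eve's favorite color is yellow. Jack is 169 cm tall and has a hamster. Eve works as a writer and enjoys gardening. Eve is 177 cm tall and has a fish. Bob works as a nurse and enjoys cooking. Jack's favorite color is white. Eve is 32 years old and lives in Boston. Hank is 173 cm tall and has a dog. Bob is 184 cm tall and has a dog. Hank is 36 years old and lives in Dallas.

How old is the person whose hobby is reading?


Person with hobby=reading is Jack, age 41

41


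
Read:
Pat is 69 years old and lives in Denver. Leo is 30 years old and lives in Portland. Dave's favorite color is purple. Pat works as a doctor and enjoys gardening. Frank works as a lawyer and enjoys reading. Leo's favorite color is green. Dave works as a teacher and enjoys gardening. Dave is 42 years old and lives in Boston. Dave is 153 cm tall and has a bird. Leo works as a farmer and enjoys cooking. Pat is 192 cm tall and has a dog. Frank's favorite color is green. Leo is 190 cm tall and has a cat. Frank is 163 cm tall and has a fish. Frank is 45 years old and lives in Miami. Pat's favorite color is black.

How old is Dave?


Dave is 42 years old

42


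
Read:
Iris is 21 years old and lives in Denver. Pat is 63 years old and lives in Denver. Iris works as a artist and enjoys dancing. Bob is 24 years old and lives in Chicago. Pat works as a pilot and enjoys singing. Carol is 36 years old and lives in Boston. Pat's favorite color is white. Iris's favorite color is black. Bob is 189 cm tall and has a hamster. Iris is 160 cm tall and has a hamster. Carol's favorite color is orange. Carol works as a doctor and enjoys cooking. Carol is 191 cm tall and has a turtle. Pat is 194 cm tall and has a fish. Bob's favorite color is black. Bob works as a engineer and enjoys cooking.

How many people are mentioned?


People: Iris, Carol, Bob, Pat. Count = 4

4


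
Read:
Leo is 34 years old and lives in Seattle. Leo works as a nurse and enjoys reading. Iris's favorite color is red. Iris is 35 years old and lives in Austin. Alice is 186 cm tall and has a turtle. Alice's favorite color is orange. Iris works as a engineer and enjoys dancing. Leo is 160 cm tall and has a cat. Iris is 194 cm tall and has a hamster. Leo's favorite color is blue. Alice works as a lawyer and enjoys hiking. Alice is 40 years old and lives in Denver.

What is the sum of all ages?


35+34+40 = 109

109


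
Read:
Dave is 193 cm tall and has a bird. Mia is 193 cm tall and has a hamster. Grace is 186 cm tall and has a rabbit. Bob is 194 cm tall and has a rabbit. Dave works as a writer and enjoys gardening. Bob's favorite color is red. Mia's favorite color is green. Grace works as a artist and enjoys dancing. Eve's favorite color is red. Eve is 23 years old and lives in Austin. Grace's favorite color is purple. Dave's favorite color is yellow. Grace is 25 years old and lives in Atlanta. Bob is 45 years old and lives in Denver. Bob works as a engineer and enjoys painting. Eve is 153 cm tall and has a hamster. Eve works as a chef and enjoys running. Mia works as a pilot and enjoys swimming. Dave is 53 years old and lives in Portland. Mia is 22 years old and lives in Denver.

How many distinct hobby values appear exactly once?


Unique hobby values: 5

5


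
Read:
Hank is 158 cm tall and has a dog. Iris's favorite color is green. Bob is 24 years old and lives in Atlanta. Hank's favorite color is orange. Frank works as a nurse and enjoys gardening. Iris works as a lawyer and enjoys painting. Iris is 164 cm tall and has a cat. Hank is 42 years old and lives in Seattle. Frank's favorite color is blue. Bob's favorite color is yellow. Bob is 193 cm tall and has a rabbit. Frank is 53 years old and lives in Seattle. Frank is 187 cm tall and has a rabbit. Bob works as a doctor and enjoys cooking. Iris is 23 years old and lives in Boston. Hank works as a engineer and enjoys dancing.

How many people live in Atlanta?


Count in Atlanta: 1

1


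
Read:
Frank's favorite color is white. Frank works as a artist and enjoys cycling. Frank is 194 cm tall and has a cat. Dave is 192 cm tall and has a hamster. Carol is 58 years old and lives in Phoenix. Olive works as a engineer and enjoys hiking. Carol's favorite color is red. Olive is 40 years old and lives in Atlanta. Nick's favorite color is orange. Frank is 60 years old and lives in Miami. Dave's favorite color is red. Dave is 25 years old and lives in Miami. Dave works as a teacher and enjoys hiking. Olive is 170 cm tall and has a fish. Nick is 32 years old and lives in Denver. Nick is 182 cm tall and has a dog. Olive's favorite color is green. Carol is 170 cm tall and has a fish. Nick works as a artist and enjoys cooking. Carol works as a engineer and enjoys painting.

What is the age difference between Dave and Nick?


|25 - 32| = 7

7


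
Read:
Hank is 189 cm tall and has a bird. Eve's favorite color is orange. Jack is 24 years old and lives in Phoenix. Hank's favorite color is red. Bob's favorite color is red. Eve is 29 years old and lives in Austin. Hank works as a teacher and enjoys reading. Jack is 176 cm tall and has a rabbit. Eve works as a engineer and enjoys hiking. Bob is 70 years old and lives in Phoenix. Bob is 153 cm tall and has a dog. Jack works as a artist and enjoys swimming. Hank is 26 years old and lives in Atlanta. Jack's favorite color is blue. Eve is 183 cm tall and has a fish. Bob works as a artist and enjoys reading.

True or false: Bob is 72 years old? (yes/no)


Bob is actually 70. no

no


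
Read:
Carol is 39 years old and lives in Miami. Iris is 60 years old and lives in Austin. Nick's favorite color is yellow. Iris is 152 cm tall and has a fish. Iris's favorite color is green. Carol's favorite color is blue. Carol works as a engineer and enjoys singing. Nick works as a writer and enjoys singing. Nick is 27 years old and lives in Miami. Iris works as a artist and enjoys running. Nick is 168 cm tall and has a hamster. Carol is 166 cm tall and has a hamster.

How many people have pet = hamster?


Count: 2

2


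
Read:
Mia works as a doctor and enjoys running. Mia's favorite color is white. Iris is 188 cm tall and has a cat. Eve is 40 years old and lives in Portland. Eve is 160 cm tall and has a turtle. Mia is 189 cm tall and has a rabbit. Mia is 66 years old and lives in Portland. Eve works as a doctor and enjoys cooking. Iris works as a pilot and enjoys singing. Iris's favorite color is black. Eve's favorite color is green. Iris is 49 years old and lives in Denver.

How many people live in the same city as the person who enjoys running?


Person with hobby running is Mia, city Portland. Count = 2

2


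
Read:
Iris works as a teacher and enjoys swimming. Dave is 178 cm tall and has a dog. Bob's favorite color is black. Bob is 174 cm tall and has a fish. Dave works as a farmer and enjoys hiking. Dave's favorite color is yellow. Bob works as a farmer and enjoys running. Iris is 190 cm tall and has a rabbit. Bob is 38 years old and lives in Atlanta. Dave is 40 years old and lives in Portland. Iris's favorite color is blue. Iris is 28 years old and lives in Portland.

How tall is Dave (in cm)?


Dave is 178 cm tall

178


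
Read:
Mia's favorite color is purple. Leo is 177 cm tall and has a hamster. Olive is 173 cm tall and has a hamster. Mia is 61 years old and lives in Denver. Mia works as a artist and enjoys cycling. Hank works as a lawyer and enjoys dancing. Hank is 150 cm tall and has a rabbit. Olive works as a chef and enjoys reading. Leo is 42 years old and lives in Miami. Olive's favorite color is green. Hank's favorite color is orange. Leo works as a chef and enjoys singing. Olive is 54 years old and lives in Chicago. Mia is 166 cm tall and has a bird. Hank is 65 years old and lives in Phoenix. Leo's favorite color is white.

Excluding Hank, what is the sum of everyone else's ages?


Sum (excluding Hank): 157

157


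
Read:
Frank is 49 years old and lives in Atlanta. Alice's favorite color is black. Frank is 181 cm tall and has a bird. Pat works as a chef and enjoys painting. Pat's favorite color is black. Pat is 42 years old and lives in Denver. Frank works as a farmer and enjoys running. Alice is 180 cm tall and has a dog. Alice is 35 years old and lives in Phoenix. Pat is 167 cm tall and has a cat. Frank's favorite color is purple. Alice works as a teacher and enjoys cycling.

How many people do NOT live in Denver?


Not in Denver: 2

2


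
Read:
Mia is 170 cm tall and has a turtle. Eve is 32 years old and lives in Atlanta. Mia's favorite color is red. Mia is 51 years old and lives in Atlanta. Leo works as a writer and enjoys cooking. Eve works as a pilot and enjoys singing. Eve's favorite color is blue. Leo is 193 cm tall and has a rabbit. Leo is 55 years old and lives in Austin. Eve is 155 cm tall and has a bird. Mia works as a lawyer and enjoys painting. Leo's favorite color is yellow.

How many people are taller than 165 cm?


Taller than 165: 2

2


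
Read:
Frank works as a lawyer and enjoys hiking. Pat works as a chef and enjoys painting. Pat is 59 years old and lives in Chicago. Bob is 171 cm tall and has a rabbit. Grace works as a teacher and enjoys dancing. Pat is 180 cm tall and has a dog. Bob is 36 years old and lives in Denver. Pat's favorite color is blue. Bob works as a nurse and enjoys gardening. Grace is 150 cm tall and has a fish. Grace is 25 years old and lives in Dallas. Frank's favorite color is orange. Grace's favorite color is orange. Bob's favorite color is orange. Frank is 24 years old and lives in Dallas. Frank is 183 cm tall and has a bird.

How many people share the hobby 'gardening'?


Count: 1

1


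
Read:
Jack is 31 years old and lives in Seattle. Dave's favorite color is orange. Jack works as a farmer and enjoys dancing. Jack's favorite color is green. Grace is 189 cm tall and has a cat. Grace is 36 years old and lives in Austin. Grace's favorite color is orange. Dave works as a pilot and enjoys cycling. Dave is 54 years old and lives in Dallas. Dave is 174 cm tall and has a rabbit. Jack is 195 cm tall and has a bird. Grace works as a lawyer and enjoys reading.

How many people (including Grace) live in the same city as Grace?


Grace lives in Austin. Count = 1

1


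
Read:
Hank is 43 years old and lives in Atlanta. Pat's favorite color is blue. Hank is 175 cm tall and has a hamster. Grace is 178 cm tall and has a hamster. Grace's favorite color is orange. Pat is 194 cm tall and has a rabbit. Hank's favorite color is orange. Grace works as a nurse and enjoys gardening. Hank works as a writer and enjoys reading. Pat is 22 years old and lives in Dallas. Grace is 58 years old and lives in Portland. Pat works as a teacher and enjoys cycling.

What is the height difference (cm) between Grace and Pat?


|178 - 194| = 16

16


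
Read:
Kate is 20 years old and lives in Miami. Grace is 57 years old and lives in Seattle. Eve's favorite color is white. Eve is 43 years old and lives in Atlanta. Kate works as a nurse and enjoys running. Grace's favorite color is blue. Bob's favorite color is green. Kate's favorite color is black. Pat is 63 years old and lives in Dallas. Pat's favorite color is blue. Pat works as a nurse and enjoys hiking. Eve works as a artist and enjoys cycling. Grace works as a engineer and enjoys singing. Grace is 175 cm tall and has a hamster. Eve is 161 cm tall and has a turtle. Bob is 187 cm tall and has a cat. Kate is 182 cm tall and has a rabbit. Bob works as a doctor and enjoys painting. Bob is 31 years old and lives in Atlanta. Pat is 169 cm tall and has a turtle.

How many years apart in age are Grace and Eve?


57 vs 43, diff = 14

14


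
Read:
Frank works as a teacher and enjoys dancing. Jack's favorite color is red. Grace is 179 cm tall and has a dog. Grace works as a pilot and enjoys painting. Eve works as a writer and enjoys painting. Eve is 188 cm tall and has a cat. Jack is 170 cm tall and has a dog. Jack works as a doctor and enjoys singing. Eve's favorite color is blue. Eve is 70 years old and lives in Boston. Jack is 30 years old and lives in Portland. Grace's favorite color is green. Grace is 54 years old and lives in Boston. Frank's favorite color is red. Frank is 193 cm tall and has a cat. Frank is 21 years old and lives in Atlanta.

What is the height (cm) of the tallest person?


Tallest: Frank at 193 cm

193


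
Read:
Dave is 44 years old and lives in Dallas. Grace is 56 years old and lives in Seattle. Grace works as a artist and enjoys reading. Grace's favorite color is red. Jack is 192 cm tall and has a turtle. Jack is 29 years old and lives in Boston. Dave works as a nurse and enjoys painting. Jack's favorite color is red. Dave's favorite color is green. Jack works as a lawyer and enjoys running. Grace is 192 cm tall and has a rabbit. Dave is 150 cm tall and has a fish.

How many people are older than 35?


Filter: 2

2


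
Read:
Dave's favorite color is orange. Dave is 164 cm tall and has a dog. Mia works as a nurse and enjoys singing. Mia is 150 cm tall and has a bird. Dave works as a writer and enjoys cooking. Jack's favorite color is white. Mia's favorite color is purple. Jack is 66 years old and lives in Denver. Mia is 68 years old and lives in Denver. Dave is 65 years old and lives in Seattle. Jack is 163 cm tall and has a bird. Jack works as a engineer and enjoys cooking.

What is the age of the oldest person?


Oldest: Mia at 68

68


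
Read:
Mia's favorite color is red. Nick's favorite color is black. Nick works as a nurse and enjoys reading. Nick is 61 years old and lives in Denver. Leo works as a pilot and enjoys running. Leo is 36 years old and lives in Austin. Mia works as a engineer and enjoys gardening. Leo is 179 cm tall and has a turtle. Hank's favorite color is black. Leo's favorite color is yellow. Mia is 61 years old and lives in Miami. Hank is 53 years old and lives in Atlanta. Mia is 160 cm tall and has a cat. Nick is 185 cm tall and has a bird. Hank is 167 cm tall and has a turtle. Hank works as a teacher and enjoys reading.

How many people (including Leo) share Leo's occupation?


Leo is a pilot. Count = 1

1


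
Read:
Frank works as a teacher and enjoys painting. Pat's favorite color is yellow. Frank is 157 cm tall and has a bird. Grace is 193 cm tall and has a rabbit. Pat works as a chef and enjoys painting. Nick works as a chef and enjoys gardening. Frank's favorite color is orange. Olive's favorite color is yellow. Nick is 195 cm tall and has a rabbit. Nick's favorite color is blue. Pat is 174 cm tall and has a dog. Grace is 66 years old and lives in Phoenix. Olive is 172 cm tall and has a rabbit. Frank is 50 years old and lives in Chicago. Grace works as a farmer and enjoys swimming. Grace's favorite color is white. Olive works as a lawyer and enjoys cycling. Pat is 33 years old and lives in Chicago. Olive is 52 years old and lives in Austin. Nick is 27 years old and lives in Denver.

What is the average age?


Sum=228, n=5, avg=45.6

45.6


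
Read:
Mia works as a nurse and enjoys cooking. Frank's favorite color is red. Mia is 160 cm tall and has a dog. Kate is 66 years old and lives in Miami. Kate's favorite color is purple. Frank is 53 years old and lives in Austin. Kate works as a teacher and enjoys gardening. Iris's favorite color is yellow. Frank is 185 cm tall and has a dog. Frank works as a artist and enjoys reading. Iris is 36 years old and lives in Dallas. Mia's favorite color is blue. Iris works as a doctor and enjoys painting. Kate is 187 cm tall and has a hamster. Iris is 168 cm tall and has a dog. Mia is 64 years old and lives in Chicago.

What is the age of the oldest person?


Oldest: Kate at 66

66


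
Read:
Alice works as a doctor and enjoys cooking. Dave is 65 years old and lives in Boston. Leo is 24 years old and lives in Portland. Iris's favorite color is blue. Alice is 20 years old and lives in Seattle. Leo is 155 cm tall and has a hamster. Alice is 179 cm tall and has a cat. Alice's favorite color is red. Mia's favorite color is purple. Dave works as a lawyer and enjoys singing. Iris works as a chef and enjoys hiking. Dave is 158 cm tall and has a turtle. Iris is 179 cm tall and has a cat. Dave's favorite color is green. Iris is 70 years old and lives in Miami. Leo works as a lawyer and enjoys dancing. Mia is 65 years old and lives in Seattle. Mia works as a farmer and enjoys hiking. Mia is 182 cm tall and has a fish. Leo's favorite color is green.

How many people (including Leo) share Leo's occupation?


Leo is a lawyer. Count = 2

2


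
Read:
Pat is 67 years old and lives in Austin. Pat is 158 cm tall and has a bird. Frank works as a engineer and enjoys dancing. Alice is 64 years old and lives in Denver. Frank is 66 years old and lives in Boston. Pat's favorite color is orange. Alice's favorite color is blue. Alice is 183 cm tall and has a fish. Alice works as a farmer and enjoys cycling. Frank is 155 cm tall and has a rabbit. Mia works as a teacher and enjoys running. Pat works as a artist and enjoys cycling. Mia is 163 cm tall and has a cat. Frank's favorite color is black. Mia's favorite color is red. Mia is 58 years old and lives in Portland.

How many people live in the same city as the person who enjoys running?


Person with hobby running is Mia, city Portland. Count = 1

1


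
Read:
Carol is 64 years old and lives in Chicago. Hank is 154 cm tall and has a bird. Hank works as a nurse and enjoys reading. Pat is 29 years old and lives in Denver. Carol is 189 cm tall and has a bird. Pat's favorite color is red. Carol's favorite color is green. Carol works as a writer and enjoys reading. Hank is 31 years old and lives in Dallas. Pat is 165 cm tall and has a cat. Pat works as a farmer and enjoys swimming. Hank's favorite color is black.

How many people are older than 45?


Filter: 1

1


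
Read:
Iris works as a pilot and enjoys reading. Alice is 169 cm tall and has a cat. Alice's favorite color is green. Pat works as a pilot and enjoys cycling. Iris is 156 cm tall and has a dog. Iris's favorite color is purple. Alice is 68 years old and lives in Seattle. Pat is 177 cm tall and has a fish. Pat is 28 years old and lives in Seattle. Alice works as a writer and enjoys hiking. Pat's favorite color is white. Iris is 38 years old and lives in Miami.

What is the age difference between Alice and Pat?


|68 - 28| = 40

40


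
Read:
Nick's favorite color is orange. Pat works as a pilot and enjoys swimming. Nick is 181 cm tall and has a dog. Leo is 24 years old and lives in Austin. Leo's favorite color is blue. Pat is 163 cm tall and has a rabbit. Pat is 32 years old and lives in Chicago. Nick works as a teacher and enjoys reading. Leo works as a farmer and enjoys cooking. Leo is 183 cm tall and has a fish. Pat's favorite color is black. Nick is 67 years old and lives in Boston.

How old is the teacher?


The teacher is Nick, age 67

67


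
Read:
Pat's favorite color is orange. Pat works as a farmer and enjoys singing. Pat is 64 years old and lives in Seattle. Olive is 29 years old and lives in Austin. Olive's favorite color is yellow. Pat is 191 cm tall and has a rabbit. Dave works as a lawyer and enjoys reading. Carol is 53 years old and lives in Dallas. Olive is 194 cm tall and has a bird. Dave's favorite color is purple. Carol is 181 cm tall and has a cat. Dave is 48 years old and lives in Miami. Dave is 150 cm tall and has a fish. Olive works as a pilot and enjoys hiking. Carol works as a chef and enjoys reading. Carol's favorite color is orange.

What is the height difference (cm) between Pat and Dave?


|191 - 150| = 41

41


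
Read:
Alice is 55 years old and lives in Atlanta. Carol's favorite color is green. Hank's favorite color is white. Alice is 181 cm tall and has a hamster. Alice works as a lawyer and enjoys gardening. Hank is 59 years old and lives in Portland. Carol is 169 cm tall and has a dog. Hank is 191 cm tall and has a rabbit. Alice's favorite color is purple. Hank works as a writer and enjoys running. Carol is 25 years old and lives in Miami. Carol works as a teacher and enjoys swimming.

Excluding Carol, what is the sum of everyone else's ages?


Sum (excluding Carol): 114

114


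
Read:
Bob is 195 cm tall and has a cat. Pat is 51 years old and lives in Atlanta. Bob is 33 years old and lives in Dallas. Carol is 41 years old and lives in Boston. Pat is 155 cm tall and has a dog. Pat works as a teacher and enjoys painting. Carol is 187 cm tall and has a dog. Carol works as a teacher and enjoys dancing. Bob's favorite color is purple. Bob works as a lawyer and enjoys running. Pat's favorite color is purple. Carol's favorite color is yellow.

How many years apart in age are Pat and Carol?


51 vs 41, diff = 10

10
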